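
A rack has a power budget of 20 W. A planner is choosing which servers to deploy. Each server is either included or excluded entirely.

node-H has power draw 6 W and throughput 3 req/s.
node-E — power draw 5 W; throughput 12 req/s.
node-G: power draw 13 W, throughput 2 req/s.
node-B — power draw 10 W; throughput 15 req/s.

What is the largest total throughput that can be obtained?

27

Take node-E and node-B: power draw 5 + 10 = 15 ≤ 20, throughput 12 + 15 = 27.
No other feasible combination does better.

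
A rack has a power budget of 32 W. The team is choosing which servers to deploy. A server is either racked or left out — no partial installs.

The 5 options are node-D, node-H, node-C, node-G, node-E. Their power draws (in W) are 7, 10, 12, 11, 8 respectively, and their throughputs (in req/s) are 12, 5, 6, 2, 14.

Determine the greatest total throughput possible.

32

node-D + node-G + node-E: power draw 7 + 11 + 8 = 26 ≤ 32, throughput 12 + 2 + 14 = 28.
node-D + node-H + node-E: power draw 7 + 10 + 8 = 25 ≤ 32, throughput 12 + 5 + 14 = 31.
node-D + node-C + node-E: power draw 7 + 12 + 8 = 27 ≤ 32, throughput 12 + 6 + 14 = 32.
Best is node-D, node-C, and node-E with total throughput 32.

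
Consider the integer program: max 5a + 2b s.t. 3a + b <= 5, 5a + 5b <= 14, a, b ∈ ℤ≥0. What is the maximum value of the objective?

The continuous relaxation peaks at (1.1, 1.7) with value 8.90; rounding to a feasible lattice point costs some objective.
(a,b)=(1,1): 3·1+1·1=4≤5, 5·1+5·1=10≤14, objective 7.
(a,b)=(1,0): 3·1+1·0=3≤5, 5·1+5·0=5≤14, objective 5.
(a,b)=(0,2): 3·0+1·2=2≤5, 5·0+5·2=10≤14, objective 4.
No feasible integer point exceeds 7.

7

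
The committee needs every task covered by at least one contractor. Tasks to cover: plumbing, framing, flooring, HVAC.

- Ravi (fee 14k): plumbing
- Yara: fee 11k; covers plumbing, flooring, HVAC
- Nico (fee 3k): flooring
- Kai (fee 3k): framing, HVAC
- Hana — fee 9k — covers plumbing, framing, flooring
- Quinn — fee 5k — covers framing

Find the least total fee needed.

The greedy cost-per-new-task heuristic would pick Kai, Nico, and Hana for 15, but a cheaper cover exists.
Choose Kai and Hana: together they cover plumbing, framing, flooring, HVAC — every task.
Total fee: 3 + 9 = 12.
No cover costs less than 12.

12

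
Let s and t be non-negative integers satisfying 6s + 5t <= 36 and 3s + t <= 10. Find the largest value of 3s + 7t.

The continuous relaxation peaks at (0, 7.2) with value 50.40; rounding to a feasible lattice point costs some objective.
(s,t)=(0,7): 6·0+5·7=35≤36, 3·0+1·7=7≤10, objective 49.
(s,t)=(1,6): 6·1+5·6=36≤36, 3·1+1·6=9≤10, objective 45.
No feasible integer point exceeds 49.

49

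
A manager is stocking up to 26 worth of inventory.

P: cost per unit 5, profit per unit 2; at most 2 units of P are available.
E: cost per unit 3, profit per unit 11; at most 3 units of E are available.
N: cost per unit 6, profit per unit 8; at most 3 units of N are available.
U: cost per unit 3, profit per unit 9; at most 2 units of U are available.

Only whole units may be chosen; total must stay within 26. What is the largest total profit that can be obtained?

61

E has the best ratio (11/3); taking only E gives at most 3×11 = 33 (stopped by the supply cap of 3).
Mixing does better — 1×P, 3×E, 1×N, and 2×U: cost 26 ≤ 26, profit 1·2 + 3·11 + 1·8 + 2·9 = 61.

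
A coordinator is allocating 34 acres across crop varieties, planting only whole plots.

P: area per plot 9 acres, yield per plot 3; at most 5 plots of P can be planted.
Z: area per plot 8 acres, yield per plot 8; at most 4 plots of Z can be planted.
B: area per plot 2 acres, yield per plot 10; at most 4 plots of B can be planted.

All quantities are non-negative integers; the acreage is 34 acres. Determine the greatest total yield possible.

64

3×Z and 4×B: area 32 ≤ 34, yield 3·8 + 4·10 = 64.
1×P, 2×Z, and 4×B: area 33 ≤ 34, yield 1·3 + 2·8 + 4·10 = 59.
Best is 64.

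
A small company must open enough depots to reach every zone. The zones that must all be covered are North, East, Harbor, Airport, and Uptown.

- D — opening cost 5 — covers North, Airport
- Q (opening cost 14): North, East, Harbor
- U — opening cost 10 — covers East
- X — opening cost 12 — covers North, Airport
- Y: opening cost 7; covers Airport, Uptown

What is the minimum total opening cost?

21

This is a weighted set-cover instance.
Choose Q and Y: together they cover North, East, Harbor, Airport, Uptown — every zone.
Total opening cost: 14 + 7 = 21.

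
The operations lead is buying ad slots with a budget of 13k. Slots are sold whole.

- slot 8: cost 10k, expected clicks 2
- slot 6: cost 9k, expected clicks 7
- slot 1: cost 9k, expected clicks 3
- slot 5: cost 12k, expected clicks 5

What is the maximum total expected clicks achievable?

Allowing fractional choices, the relaxed optimum would be about 8.7, but ad slots are indivisible.
slot 6: cost 9 ≤ 13, expected clicks 7.
slot 1: cost 9 ≤ 13, expected clicks 3.
slot 5: cost 12 ≤ 13, expected clicks 5.
Best is slot 6 with total expected clicks 7.

7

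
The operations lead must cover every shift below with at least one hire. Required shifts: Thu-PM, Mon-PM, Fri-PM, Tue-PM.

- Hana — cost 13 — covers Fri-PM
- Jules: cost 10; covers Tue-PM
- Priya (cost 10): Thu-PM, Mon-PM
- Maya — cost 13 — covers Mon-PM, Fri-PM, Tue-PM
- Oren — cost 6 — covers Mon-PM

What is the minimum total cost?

23

This is an integer covering problem.
Choose Priya and Maya: together they cover Thu-PM, Mon-PM, Fri-PM, Tue-PM — every shift.
Total cost: 10 + 13 = 23.
No cover costs less than 23.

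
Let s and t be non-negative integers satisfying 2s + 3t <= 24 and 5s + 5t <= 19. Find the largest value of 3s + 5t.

Relaxing integrality, the LP optimum is 19.00 at (s,t) = (0, 3.8), which is not an integer point.
(s,t)=(0,3): 2·0+3·3=9≤24, 5·0+5·3=15≤19, objective 15.
(s,t)=(1,2): 2·1+3·2=8≤24, 5·1+5·2=15≤19, objective 13.
Maximum is 15 at (s,t)=(0,3).

15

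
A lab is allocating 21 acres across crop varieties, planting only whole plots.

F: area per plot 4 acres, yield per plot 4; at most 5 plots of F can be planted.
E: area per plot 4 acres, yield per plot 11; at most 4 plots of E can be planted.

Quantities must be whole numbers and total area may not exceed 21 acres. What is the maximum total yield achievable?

1×F and 4×E: area 20 ≤ 21, yield 1·4 + 4·11 = 48.
4×E: area 16 ≤ 21, yield 4·11 = 44.
Best is 48.

48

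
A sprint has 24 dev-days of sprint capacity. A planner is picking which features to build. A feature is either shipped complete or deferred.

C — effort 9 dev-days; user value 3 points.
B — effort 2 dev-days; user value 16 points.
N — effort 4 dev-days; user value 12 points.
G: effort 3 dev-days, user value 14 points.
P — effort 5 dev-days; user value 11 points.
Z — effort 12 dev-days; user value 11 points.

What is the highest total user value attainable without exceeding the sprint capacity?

This is a 0-1 knapsack instance.
Allowing fractional choices, the relaxed optimum would be about 62.2, but features are indivisible.
B + N + G + P: effort 2 + 4 + 3 + 5 = 14 ≤ 24, user value 16 + 12 + 14 + 11 = 53.
C + B + N + G + P: effort 9 + 2 + 4 + 3 + 5 = 23 ≤ 24, user value 3 + 16 + 12 + 14 + 11 = 56.
B + N + G + Z: effort 2 + 4 + 3 + 12 = 21 ≤ 24, user value 16 + 12 + 14 + 11 = 53.
Best is C, B, N, G, and P with total user value 56.

56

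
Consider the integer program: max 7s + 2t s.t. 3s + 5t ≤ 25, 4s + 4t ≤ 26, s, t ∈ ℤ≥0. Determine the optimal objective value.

(s,t)=(6,0) is feasible, giving 42.
(s,t)=(5,1) is feasible, giving 37.
(s,t)=(5,0) is feasible, giving 35.
No feasible integer point exceeds 42.

42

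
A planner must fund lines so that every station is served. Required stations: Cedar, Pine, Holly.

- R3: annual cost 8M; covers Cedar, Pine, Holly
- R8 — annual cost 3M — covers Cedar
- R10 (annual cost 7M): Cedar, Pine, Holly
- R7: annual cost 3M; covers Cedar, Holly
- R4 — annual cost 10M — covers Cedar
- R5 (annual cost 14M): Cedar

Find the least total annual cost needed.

7

This is an integer covering problem.
The greedy cost-per-new-station heuristic would pick R7 and R10 for 10, but a cheaper cover exists.
R10 alone covers Cedar, Pine, Holly — every station.
Total annual cost: 7.
No cover costs less than 7.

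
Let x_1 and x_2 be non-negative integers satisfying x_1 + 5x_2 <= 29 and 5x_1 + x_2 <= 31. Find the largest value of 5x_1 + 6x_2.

Relaxing integrality, the LP optimum is 54.75 at (x_1,x_2) = (5.25, 4.75), which is not an integer point.
(x_1,x_2)=(4,5) is feasible, giving 50.
(x_1,x_2)=(5,4) is feasible, giving 49.
(x_1,x_2)=(3,5) is feasible, giving 45.
(x_1,x_2)=(4,4) is feasible, giving 44.
Maximum is 50 at (x_1,x_2)=(4,5).

50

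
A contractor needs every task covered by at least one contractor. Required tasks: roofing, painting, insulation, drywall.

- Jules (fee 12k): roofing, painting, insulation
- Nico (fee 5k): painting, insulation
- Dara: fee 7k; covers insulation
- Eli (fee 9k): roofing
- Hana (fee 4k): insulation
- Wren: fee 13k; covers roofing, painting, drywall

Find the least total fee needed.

17

The greedy cost-per-new-task heuristic would pick Nico and Wren for 18, but a cheaper cover exists.
Choose Hana and Wren: together they cover roofing, painting, insulation, drywall — every task.
Total fee: 4 + 13 = 17.
No cover costs less than 17.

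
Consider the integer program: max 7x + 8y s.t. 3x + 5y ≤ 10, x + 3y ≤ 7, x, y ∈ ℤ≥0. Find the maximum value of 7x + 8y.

The continuous relaxation peaks at (3.33, 0) with value 23.33; rounding to a feasible lattice point costs some objective.
(x,y)=(3,0) is feasible, giving 21.
(x,y)=(2,0) is feasible, giving 14.
The best lattice point is (3,0), giving 21.

21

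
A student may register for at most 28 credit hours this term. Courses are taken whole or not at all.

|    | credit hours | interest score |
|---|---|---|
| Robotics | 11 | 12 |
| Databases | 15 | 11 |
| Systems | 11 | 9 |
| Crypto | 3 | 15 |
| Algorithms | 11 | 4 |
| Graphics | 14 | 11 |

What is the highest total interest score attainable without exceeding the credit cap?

Allowing fractional choices, the relaxed optimum would be about 38.4, but courses are indivisible.
Robotics + Crypto + Graphics: credit hours 11 + 3 + 14 = 28 ≤ 28, interest score 12 + 15 + 11 = 38.
Robotics + Systems + Crypto: credit hours 11 + 11 + 3 = 25 ≤ 28, interest score 12 + 9 + 15 = 36.
Systems + Crypto + Graphics: credit hours 11 + 3 + 14 = 28 ≤ 28, interest score 9 + 15 + 11 = 35.
Best is Robotics, Crypto, and Graphics with total interest score 38.

38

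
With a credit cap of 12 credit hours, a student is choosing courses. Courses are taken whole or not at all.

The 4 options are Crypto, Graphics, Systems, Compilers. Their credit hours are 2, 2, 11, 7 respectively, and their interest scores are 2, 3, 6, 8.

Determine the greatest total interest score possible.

This is a 0-1 knapsack instance.
Allowing fractional choices, the relaxed optimum would be about 13.5, but courses are indivisible.
Crypto + Graphics + Compilers: credit hours 2 + 2 + 7 = 11 ≤ 12, interest score 2 + 3 + 8 = 13.
Graphics + Compilers: credit hours 2 + 7 = 9 ≤ 12, interest score 3 + 8 = 11.
Best is Crypto, Graphics, and Compilers with total interest score 13.

13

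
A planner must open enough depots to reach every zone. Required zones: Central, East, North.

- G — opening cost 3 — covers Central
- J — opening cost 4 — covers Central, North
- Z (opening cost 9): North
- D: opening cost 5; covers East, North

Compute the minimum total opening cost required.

This is an integer covering problem.
The greedy cost-per-new-zone heuristic would pick J and D for 9, but a cheaper cover exists.
Choose G and D: together they cover Central, East, North — every zone.
Total opening cost: 3 + 5 = 8.
No cover costs less than 8.

8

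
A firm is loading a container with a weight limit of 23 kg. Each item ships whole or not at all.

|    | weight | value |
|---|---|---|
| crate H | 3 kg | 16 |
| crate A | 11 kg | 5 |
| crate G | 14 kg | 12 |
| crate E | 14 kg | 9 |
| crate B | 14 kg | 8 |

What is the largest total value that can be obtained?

crate H + crate G: weight 3 + 14 = 17 ≤ 23, value 16 + 12 = 28.
crate H + crate E: weight 3 + 14 = 17 ≤ 23, value 16 + 9 = 25.
Best is crate H and crate G with total value 28.

28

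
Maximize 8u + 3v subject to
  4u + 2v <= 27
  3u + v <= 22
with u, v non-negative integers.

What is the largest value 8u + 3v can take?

51

Relaxing integrality, the LP optimum is 54.00 at (u,v) = (6.75, 0), which is not an integer point.
(u,v)=(6,1): 4·6+2·1=26≤27, 3·6+1·1=19≤22, objective 51.
(u,v)=(6,0): 4·6+2·0=24≤27, 3·6+1·0=18≤22, objective 48.
(u,v)=(5,2): 4·5+2·2=24≤27, 3·5+1·2=17≤22, objective 46.
No feasible integer point exceeds 51.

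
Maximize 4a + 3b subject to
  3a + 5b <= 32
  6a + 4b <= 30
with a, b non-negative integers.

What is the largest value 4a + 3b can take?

The continuous relaxation peaks at (1.22, 5.67) with value 21.89; rounding to a feasible lattice point costs some objective.
(a,b)=(3,3): 3·3+5·3=24≤32, 6·3+4·3=30≤30, objective 21.
(a,b)=(2,4): 3·2+5·4=26≤32, 6·2+4·4=28≤30, objective 20.
(a,b)=(1,5): 3·1+5·5=28≤32, 6·1+4·5=26≤30, objective 19.
(a,b)=(0,6): 3·0+5·6=30≤32, 6·0+4·6=24≤30, objective 18.
Maximum is 21 at (a,b)=(3,3).

21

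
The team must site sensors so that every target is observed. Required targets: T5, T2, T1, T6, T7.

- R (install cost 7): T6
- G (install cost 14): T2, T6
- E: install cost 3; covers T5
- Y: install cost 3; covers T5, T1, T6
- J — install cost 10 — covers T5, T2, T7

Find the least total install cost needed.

13

Choose Y and J: together they cover T5, T2, T1, T6, T7 — every target.
Total install cost: 3 + 10 = 13.
No cover costs less than 13.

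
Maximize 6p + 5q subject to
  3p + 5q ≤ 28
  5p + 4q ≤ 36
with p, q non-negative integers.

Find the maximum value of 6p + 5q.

The continuous relaxation peaks at (5.23, 2.46) with value 43.69; rounding to a feasible lattice point costs some objective.
(p,q)=(7,0): 3·7+5·0=21≤28, 5·7+4·0=35≤36, objective 42.
(p,q)=(6,1): 3·6+5·1=23≤28, 5·6+4·1=34≤36, objective 41.
(p,q)=(5,2): 3·5+5·2=25≤28, 5·5+4·2=33≤36, objective 40.
Maximum is 42 at (p,q)=(7,0).

42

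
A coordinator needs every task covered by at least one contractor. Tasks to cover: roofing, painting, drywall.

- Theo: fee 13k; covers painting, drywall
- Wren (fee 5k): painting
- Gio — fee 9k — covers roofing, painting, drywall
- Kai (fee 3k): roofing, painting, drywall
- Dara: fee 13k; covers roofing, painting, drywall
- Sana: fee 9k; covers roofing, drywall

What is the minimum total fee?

Kai alone covers roofing, painting, drywall — every task.
Total fee: 3.
No cover costs less than 3.

3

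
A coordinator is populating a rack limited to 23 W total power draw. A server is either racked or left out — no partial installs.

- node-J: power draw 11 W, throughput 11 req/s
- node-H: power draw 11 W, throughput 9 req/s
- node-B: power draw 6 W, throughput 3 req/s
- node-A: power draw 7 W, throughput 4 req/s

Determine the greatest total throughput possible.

node-J + node-B: power draw 11 + 6 = 17 ≤ 23, throughput 11 + 3 = 14.
node-J + node-A: power draw 11 + 7 = 18 ≤ 23, throughput 11 + 4 = 15.
node-J + node-H: power draw 11 + 11 = 22 ≤ 23, throughput 11 + 9 = 20.
Best is node-J and node-H with total throughput 20.

20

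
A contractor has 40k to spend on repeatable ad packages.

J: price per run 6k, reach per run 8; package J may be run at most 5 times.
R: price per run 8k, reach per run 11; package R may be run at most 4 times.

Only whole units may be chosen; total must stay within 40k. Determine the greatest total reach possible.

R has the best ratio (11/8); taking only R gives at most 4×11 = 44 (stopped by the supply cap of 4).
Mixing does better — 4×J and 2×R: price 40 ≤ 40, reach 4·8 + 2·11 = 54.

54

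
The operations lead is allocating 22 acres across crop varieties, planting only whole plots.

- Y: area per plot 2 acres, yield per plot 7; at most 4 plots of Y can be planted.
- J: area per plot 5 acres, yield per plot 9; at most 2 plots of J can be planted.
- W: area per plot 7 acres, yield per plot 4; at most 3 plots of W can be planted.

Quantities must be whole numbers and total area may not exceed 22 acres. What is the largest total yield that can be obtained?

46

This is a bounded integer knapsack.
Y has the best ratio (7/2); taking only Y gives at most 4×7 = 28 (stopped by the supply cap of 4).
Mixing does better — 4×Y and 2×J: area 18 ≤ 22, yield 4·7 + 2·9 = 46.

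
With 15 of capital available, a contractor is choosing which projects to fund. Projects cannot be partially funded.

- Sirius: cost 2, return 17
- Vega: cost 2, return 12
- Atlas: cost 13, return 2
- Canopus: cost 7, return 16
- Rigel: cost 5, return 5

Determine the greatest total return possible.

45

Treat it as a binary knapsack problem.
Take Sirius, Vega, and Canopus: cost 2 + 2 + 7 = 11 ≤ 15, return 17 + 12 + 16 = 45.
No other feasible combination does better.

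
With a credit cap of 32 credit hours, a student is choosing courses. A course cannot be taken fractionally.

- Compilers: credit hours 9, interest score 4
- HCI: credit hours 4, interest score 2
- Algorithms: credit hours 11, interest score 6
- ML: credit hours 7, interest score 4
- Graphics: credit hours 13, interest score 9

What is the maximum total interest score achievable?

This is an integer program with binary decision variables.
Take Algorithms, ML, and Graphics: credit hours 11 + 7 + 13 = 31 ≤ 32, interest score 6 + 4 + 9 = 19.
No other feasible combination does better.

19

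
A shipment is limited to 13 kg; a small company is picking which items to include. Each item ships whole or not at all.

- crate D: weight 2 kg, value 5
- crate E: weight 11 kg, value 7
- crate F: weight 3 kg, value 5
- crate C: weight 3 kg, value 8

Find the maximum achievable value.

18

This is an integer program with binary decision variables.
crate D + crate C: weight 2 + 3 = 5 ≤ 13, value 5 + 8 = 13.
crate D + crate F + crate C: weight 2 + 3 + 3 = 8 ≤ 13, value 5 + 5 + 8 = 18.
Best is crate D, crate F, and crate C with total value 18.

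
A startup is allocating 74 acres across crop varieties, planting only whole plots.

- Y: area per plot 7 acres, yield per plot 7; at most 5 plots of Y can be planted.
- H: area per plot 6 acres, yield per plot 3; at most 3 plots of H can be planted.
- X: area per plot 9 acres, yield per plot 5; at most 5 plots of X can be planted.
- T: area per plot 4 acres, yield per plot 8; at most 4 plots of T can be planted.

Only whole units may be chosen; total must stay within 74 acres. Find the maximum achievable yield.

78

T has the best ratio (8/4); taking only T gives at most 4×8 = 32 (stopped by the supply cap of 4).
Mixing does better — 5×Y, 2×H, 1×X, and 4×T: area 72 ≤ 74, yield 5·7 + 2·3 + 1·5 + 4·8 = 78.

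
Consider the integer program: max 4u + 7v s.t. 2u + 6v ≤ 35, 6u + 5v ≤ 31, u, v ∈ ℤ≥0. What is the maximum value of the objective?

The continuous relaxation peaks at (0.423, 5.69) with value 41.54; rounding to a feasible lattice point costs some objective.
(u,v)=(1,5): 2·1+6·5=32≤35, 6·1+5·5=31≤31, objective 39.
(u,v)=(0,5): 2·0+6·5=30≤35, 6·0+5·5=25≤31, objective 35.
(u,v)=(1,4): 2·1+6·4=26≤35, 6·1+5·4=26≤31, objective 32.
The best lattice point is (1,5), giving 39.

39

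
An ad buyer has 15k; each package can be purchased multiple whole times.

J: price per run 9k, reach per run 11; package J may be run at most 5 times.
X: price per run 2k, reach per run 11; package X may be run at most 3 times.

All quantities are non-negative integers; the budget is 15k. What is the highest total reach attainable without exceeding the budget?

This is a bounded integer knapsack.
X has the best ratio (11/2); taking only X gives at most 3×11 = 33 (stopped by the supply cap of 3).
Mixing does better — 1×J and 3×X: price 15 ≤ 15, reach 1·11 + 3·11 = 44.

44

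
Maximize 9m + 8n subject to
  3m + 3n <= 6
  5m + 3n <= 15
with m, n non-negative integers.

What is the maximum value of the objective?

18

(m,n)=(2,0): 3·2+3·0=6≤6, 5·2+3·0=10≤15, objective 18.
(m,n)=(1,1): 3·1+3·1=6≤6, 5·1+3·1=8≤15, objective 17.
(m,n)=(1,0): 3·1+3·0=3≤6, 5·1+3·0=5≤15, objective 9.
No feasible integer point exceeds 18.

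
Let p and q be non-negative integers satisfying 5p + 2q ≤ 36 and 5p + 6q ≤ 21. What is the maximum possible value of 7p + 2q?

28

(p,q)=(4,0) is feasible, giving 28.
(p,q)=(3,1) is feasible, giving 23.
The best lattice point is (4,0), giving 28.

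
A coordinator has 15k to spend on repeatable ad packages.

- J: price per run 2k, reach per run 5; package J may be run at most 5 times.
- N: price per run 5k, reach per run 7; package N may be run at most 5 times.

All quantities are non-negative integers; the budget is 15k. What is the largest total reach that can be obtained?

32

This is a bounded integer knapsack.
J has the best ratio (5/2); taking only J gives at most 5×5 = 25 (stopped by the supply cap of 5).
Mixing does better — 5×J and 1×N: price 15 ≤ 15, reach 5·5 + 1·7 = 32.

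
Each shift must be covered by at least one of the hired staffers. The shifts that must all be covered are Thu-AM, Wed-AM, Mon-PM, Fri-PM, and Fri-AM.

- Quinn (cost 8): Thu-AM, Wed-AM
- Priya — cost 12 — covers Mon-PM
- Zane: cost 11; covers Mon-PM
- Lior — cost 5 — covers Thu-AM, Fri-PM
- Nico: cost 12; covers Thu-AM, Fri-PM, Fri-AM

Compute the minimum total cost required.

The greedy cost-per-new-shift heuristic would pick Lior, Quinn, Zane, and Nico for 36, but a cheaper cover exists.
Choose Quinn, Zane, and Nico: together they cover Thu-AM, Wed-AM, Mon-PM, Fri-PM, Fri-AM — every shift.
Total cost: 8 + 11 + 12 = 31.
No cover costs less than 31.

31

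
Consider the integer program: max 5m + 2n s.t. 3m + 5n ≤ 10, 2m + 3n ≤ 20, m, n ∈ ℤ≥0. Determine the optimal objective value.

(m,n)=(3,0): 3·3+5·0=9≤10, 2·3+3·0=6≤20, objective 15.
(m,n)=(2,0): 3·2+5·0=6≤10, 2·2+3·0=4≤20, objective 10.
The best lattice point is (3,0), giving 15.

15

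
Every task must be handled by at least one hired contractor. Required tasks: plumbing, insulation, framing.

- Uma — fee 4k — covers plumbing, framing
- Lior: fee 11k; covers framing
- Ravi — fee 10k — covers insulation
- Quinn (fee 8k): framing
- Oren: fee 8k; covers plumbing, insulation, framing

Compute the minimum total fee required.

8

The greedy cost-per-new-task heuristic would pick Uma and Oren for 12, but a cheaper cover exists.
Oren alone covers plumbing, insulation, framing — every task.
Total fee: 8.
No cover costs less than 8.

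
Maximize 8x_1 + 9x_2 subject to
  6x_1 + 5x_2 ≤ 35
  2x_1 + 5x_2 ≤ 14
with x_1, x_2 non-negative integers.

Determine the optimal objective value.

41

(x_1,x_2)=(4,1): 6·4+5·1=29≤35, 2·4+5·1=13≤14, objective 41.
(x_1,x_2)=(5,0): 6·5+5·0=30≤35, 2·5+5·0=10≤14, objective 40.
(x_1,x_2)=(3,1): 6·3+5·1=23≤35, 2·3+5·1=11≤14, objective 33.
Maximum is 41 at (x_1,x_2)=(4,1).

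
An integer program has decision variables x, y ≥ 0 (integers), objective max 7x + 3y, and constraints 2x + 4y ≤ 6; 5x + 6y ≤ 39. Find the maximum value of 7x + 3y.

(x,y)=(3,0): 2·3+4·0=6≤6, 5·3+6·0=15≤39, objective 21.
(x,y)=(2,0): 2·2+4·0=4≤6, 5·2+6·0=10≤39, objective 14.
Maximum is 21 at (x,y)=(3,0).

21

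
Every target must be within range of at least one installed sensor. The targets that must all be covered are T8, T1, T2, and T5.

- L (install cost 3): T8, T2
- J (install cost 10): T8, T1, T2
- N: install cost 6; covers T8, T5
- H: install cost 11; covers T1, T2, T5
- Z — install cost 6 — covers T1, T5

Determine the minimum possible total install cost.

Choose L and Z: together they cover T8, T1, T2, T5 — every target.
Total install cost: 3 + 6 = 9.

9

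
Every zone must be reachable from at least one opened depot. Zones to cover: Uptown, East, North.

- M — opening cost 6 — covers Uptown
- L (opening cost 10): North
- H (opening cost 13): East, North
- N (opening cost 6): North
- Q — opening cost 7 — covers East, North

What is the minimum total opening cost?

This is an integer covering problem.
Choose M and Q: together they cover Uptown, East, North — every zone.
Total opening cost: 6 + 7 = 13.
No cover costs less than 13.

13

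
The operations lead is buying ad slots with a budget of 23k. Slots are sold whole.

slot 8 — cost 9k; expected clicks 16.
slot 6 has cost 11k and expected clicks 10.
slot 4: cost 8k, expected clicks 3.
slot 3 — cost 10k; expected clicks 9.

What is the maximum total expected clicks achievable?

Take slot 8 and slot 6: cost 9 + 11 = 20 ≤ 23, expected clicks 16 + 10 = 26.
No other feasible combination does better.

26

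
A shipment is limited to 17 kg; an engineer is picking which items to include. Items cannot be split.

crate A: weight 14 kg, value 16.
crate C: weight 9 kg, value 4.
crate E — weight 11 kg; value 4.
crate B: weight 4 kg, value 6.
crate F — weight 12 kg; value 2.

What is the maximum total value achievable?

This is a 0-1 knapsack instance.
crate E + crate B: weight 11 + 4 = 15 ≤ 17, value 4 + 6 = 10.
crate A: weight 14 ≤ 17, value 16.
crate C + crate B: weight 9 + 4 = 13 ≤ 17, value 4 + 6 = 10.
Best is crate A with total value 16.

16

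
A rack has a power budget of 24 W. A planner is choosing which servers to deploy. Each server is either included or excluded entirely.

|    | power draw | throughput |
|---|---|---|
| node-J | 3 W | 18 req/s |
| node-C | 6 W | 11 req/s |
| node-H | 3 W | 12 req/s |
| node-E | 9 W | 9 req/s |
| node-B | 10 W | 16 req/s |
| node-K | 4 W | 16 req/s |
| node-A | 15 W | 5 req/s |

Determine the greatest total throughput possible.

62

Allowing fractional choices, the relaxed optimum would be about 69.8, but servers are indivisible.
node-J + node-C + node-B + node-K: power draw 3 + 6 + 10 + 4 = 23 ≤ 24, throughput 18 + 11 + 16 + 16 = 61.
node-J + node-H + node-B + node-K: power draw 3 + 3 + 10 + 4 = 20 ≤ 24, throughput 18 + 12 + 16 + 16 = 62.
Best is node-J, node-H, node-B, and node-K with total throughput 62.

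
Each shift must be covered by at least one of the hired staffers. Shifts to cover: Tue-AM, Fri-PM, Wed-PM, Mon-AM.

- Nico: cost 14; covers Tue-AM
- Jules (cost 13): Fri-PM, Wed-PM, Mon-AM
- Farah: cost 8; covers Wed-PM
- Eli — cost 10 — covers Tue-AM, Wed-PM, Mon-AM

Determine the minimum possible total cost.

This is an integer covering problem.
Choose Jules and Eli: together they cover Tue-AM, Fri-PM, Wed-PM, Mon-AM — every shift.
Total cost: 13 + 10 = 23.
No cover costs less than 23.

23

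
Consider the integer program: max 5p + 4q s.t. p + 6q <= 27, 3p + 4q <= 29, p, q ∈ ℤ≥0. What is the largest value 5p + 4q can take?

45

(p,q)=(9,0) is feasible, giving 45.
(p,q)=(8,1) is feasible, giving 44.
(p,q)=(8,0) is feasible, giving 40.
Maximum is 45 at (p,q)=(9,0).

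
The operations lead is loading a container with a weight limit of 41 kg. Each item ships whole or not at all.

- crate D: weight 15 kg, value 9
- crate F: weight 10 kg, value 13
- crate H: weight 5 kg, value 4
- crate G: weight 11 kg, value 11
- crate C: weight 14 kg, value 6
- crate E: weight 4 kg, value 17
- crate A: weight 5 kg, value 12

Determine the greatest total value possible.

Treat it as a binary knapsack problem.
Take crate F, crate H, crate G, crate E, and crate A: weight 10 + 5 + 11 + 4 + 5 = 35 ≤ 41, value 13 + 4 + 11 + 17 + 12 = 57.
No other feasible combination does better.

57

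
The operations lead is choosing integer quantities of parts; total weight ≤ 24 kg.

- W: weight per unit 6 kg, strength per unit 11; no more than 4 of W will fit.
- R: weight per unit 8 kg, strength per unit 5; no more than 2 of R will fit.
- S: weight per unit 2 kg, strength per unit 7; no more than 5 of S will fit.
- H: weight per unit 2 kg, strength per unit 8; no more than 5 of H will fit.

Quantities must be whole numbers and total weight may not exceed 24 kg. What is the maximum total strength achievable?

1×W, 5×S, and 4×H: weight 24 ≤ 24, strength 1·11 + 5·7 + 4·8 = 78.
1×W, 4×S, and 5×H: weight 24 ≤ 24, strength 1·11 + 4·7 + 5·8 = 79.
Best is 79.

79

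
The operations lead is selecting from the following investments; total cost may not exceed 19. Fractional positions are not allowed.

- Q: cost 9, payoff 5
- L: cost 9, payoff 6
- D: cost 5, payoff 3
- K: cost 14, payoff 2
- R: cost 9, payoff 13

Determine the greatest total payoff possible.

Treat it as a binary knapsack problem.
Take L and R: cost 9 + 9 = 18 ≤ 19, payoff 6 + 13 = 19.
No other feasible combination does better.

19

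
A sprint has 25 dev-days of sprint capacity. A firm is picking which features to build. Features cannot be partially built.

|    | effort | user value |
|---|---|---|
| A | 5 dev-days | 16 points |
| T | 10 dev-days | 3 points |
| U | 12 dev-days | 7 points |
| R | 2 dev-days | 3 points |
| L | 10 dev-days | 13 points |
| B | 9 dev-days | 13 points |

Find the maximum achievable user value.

Allowing fractional choices, the relaxed optimum would be about 43.7, but features are indivisible.
A + R + B: effort 5 + 2 + 9 = 16 ≤ 25, user value 16 + 3 + 13 = 32.
A + L + B: effort 5 + 10 + 9 = 24 ≤ 25, user value 16 + 13 + 13 = 42.
Best is A, L, and B with total user value 42.

42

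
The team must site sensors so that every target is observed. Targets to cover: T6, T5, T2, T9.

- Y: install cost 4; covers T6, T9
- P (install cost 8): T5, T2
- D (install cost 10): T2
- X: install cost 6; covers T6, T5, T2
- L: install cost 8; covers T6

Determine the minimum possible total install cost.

This is a weighted set-cover instance.
Choose Y and X: together they cover T6, T5, T2, T9 — every target.
Total install cost: 4 + 6 = 10.

10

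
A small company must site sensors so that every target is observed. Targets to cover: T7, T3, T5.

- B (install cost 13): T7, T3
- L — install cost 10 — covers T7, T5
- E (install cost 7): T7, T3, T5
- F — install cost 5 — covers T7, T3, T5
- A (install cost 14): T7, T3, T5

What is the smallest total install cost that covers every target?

F alone covers T7, T3, T5 — every target.
Total install cost: 5.
No cover costs less than 5.

5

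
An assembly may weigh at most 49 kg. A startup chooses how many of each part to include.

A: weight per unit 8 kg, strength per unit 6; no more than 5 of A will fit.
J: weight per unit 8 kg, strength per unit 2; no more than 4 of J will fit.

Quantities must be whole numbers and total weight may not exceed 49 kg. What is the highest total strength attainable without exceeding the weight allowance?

A has the best ratio (6/8); taking only A gives at most 5×6 = 30 (stopped by the supply cap of 5).
Mixing does better — 5×A and 1×J: weight 48 ≤ 49, strength 5·6 + 1·2 = 32.

32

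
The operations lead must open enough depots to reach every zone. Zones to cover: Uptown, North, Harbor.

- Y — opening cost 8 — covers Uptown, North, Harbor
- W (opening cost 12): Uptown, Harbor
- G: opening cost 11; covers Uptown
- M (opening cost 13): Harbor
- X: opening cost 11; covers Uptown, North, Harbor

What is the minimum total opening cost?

Y alone covers Uptown, North, Harbor — every zone.
Total opening cost: 8.

8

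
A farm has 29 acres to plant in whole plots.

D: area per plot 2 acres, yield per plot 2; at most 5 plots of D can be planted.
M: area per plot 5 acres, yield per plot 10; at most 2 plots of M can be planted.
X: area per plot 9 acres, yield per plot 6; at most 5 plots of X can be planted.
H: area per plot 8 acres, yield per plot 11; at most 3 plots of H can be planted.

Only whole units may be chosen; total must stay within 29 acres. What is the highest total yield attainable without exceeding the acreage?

44

This is a bounded integer knapsack.
1×M and 3×H: area 29 ≤ 29, yield 1·10 + 3·11 = 43.
1×D, 2×M, and 2×H: area 28 ≤ 29, yield 1·2 + 2·10 + 2·11 = 44.
Best is 44.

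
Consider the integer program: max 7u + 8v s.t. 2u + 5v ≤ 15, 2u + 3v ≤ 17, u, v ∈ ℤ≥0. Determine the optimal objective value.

49

(u,v)=(7,0) is feasible, giving 49.
(u,v)=(6,0) is feasible, giving 42.
The best lattice point is (7,0), giving 49.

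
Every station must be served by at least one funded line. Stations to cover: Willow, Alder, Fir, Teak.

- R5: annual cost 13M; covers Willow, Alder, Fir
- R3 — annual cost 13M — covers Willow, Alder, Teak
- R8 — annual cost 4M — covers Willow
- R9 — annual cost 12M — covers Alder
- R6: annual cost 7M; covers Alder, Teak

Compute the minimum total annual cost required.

The greedy cost-per-new-station heuristic would pick R6, R8, and R5 for 24, but a cheaper cover exists.
Choose R5 and R6: together they cover Willow, Alder, Fir, Teak — every station.
Total annual cost: 13 + 7 = 20.
No cover costs less than 20.

20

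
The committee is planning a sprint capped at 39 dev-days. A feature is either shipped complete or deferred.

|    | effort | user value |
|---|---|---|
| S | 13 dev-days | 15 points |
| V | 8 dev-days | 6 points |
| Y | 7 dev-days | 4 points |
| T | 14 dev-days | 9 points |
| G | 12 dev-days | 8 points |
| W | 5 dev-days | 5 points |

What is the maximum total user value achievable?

S + Y + G + W: effort 13 + 7 + 12 + 5 = 37 ≤ 39, user value 15 + 4 + 8 + 5 = 32.
S + V + G + W: effort 13 + 8 + 12 + 5 = 38 ≤ 39, user value 15 + 6 + 8 + 5 = 34.
S + Y + T + W: effort 13 + 7 + 14 + 5 = 39 ≤ 39, user value 15 + 4 + 9 + 5 = 33.
Best is S, V, G, and W with total user value 34.

34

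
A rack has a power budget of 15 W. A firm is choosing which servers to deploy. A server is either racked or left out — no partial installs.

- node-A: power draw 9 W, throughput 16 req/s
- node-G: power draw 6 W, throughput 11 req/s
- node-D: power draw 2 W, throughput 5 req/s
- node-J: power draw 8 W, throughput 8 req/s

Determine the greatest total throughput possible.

27

This is a 0-1 knapsack instance.
Allowing fractional choices, the relaxed optimum would be about 28.4, but servers are indivisible.
node-A + node-D: power draw 9 + 2 = 11 ≤ 15, throughput 16 + 5 = 21.
node-G + node-J: power draw 6 + 8 = 14 ≤ 15, throughput 11 + 8 = 19.
node-A + node-G: power draw 9 + 6 = 15 ≤ 15, throughput 16 + 11 = 27.
Best is node-A and node-G with total throughput 27.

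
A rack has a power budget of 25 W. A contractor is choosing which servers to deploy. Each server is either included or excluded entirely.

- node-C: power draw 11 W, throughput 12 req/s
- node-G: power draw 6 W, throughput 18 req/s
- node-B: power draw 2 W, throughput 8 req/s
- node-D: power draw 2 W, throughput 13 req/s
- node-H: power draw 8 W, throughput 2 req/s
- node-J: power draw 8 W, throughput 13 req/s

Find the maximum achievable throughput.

52

Allowing fractional choices, the relaxed optimum would be about 59.6, but servers are indivisible.
node-C + node-G + node-B + node-D: power draw 11 + 6 + 2 + 2 = 21 ≤ 25, throughput 12 + 18 + 8 + 13 = 51.
node-G + node-B + node-D + node-J: power draw 6 + 2 + 2 + 8 = 18 ≤ 25, throughput 18 + 8 + 13 + 13 = 52.
Best is node-G, node-B, node-D, and node-J with total throughput 52.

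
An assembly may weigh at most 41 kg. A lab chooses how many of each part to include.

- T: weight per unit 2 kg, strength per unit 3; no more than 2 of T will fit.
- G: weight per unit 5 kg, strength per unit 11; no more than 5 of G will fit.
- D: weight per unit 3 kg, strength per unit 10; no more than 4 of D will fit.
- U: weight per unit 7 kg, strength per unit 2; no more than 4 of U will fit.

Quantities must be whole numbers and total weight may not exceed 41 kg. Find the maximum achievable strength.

101

D has the best ratio (10/3); taking only D gives at most 4×10 = 40 (stopped by the supply cap of 4).
Mixing does better — 2×T, 5×G, and 4×D: weight 41 ≤ 41, strength 2·3 + 5·11 + 4·10 = 101.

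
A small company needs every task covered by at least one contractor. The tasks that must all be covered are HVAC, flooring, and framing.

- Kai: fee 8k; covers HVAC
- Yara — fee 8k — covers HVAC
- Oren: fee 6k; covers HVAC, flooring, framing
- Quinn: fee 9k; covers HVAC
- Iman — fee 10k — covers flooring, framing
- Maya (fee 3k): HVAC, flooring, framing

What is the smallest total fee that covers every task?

3

Maya alone covers HVAC, flooring, framing — every task.
Total fee: 3.
No cover costs less than 3.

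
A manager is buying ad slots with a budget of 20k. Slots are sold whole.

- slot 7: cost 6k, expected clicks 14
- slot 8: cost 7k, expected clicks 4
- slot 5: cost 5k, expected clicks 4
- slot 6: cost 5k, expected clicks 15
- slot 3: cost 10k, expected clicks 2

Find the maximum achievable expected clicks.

33

Allowing fractional choices, the relaxed optimum would be about 35.3, but ad slots are indivisible.
slot 7 + slot 5 + slot 6: cost 6 + 5 + 5 = 16 ≤ 20, expected clicks 14 + 4 + 15 = 33.
slot 7 + slot 8 + slot 6: cost 6 + 7 + 5 = 18 ≤ 20, expected clicks 14 + 4 + 15 = 33.
slot 7 + slot 6: cost 6 + 5 = 11 ≤ 20, expected clicks 14 + 15 = 29.
The maximum expected clicks is 33; one optimal choice is slot 7, slot 5, and slot 6.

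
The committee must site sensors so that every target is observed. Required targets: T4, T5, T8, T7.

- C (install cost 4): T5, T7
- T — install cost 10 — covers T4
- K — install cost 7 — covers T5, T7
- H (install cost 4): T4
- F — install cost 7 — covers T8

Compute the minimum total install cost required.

15

Choose C, H, and F: together they cover T4, T5, T8, T7 — every target.
Total install cost: 4 + 4 + 7 = 15.
No cover costs less than 15.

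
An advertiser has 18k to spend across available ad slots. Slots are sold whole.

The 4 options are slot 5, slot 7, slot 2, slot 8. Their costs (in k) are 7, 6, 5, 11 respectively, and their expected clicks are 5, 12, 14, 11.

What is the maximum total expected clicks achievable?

31

Take slot 5, slot 7, and slot 2: cost 7 + 6 + 5 = 18 ≤ 18, expected clicks 5 + 12 + 14 = 31.
No other feasible combination does better.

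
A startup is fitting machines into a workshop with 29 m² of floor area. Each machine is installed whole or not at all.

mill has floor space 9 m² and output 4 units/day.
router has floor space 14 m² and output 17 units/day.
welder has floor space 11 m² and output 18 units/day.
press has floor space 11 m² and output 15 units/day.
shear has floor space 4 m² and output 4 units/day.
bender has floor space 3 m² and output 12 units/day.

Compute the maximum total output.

49

Allowing fractional choices, the relaxed optimum would be about 49.9, but machines are indivisible.
welder + press + shear + bender: floor space 11 + 11 + 4 + 3 = 29 ≤ 29, output 18 + 15 + 4 + 12 = 49.
router + welder + bender: floor space 14 + 11 + 3 = 28 ≤ 29, output 17 + 18 + 12 = 47.
Best is welder, press, shear, and bender with total output 49.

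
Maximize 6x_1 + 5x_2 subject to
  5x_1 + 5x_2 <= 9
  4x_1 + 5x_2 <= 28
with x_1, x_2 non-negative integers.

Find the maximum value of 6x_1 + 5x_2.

(x_1,x_2)=(1,0) is feasible, giving 6.
(x_1,x_2)=(0,1) is feasible, giving 5.
(x_1,x_2)=(0,0) is feasible, giving 0.
The best lattice point is (1,0), giving 6.

6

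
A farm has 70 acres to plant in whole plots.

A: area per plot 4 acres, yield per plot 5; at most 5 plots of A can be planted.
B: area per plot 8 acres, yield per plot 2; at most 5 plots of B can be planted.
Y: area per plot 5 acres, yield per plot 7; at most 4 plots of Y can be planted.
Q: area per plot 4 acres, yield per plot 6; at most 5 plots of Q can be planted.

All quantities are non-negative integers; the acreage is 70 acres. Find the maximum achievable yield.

5×A, 4×Y, and 5×Q: area 60 ≤ 70, yield 5·5 + 4·7 + 5·6 = 83.
5×A, 1×B, 4×Y, and 5×Q: area 68 ≤ 70, yield 5·5 + 1·2 + 4·7 + 5·6 = 85.
Best is 85.

85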